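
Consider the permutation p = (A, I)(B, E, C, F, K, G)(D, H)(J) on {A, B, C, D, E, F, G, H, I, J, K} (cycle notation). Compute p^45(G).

G lies in the 6-cycle (B, E, C, F, K, G).
Since the cycle has length 6, p^45 acts on it the same as p^3 (45 mod 6 = 3).
Stepping 3 places around the cycle: G → B → E → C.

C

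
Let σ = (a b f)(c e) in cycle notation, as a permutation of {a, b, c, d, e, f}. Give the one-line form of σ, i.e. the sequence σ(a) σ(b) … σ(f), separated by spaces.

b f e d c a

Each element maps to the next entry in its cycle (wrapping to the front): a→b, b→f, c→e, d→d, e→c, f→a.
So the one-line form is b f e d c a.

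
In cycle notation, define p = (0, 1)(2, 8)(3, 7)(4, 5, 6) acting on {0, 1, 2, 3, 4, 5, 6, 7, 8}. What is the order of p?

6

The cycle type of p is (3, 2, 2, 2).
The order of p is the least common multiple of its cycle lengths: lcm(3, 2, 2, 2) = 6.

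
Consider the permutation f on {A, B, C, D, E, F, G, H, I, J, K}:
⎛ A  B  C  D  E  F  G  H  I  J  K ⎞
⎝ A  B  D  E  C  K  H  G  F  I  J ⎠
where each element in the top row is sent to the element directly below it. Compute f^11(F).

I

Tracing F → K → … returns to F after 4 steps, so F lies in a 4-cycle (F K J I).
Since the cycle has length 4, f^11 acts on it the same as f^3 (11 mod 4 = 3).
Advancing 3 steps from F: F → K → J → I.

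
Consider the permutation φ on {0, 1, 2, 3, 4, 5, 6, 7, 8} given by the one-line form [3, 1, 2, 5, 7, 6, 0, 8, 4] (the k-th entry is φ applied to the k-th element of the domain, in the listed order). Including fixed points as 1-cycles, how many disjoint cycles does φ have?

4

The cycle decomposition is (0, 3, 5, 6)(1)(2)(4, 7, 8), which has 4 cycles (counting 1-cycles).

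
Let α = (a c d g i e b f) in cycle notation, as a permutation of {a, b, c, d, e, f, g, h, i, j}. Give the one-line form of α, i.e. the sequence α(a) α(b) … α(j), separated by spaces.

c f d g b a i h e j

Image by image: a↦c, b↦f, c↦d, d↦g, e↦b, f↦a, g↦i, h↦h, i↦e, j↦j.
Listing these in domain order gives c f d g b a i h e j.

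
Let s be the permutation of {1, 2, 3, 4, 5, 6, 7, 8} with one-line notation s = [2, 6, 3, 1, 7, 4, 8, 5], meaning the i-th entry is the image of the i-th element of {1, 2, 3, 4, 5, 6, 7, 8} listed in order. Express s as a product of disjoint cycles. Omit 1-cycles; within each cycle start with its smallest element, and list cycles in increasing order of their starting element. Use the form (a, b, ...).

Start at 1 and follow images: 1 → 2 → 6 → 4 → 1, giving the cycle (1, 2, 6, 4).
Continuing from each remaining unvisited element yields (1, 2, 6, 4)(5, 7, 8).

(1, 2, 6, 4)(5, 7, 8)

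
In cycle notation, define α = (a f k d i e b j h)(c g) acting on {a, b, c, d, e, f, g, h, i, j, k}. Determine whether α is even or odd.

The cycle lengths are 9, 2.
A cycle of length ℓ contributes ℓ−1 transpositions, so α is a product of 8 + 1 = 9 transpositions — odd.

odd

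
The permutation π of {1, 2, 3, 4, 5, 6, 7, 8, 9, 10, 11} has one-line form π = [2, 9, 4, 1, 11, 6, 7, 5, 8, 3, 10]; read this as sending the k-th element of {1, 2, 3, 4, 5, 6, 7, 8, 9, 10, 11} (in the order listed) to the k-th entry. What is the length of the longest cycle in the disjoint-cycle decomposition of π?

Decomposing into disjoint cycles gives (1, 2, 9, 8, 5, 11, 10, 3, 4); the longest has length 9.

9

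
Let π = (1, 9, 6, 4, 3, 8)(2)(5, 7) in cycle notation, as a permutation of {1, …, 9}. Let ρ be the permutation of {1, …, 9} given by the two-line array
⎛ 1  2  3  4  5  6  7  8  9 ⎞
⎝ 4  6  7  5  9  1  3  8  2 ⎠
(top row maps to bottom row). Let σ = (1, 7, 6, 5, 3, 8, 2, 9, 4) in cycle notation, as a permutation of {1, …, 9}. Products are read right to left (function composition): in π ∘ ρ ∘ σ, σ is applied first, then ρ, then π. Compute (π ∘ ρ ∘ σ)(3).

Chase 3: σ(3) = 8; ρ(8) = 8; π(8) = 1. Hence (π ∘ ρ ∘ σ)(3) = 1.

1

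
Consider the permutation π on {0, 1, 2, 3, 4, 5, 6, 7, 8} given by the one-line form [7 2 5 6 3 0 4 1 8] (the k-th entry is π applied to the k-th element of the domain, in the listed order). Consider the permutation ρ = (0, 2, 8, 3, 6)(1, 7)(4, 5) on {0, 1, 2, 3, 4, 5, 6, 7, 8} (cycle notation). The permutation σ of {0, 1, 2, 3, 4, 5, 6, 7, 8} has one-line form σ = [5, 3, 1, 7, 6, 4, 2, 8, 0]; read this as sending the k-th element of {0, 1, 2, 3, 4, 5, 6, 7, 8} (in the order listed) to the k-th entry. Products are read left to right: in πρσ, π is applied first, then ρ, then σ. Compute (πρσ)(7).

Chase 7: π(7) = 1; ρ(1) = 7; σ(7) = 8. Hence (πρσ)(7) = 8.

8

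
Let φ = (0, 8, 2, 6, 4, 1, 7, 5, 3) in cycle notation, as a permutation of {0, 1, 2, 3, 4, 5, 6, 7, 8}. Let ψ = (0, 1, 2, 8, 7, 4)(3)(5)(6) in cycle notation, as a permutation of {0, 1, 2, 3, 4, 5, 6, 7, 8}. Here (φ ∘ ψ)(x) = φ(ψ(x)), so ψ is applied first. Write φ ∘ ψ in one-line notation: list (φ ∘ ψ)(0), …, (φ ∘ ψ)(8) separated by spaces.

For each element, apply ψ then φ: 0 → 1 → 7; 1 → 2 → 6; 2 → 8 → 2; 3 → 3 → 0; 4 → 0 → 8; 5 → 5 → 3; 6 → 6 → 4; 7 → 4 → 1; 8 → 7 → 5.
Collecting the images, φ ∘ ψ = [7 6 2 0 8 3 4 1 5].

7 6 2 0 8 3 4 1 5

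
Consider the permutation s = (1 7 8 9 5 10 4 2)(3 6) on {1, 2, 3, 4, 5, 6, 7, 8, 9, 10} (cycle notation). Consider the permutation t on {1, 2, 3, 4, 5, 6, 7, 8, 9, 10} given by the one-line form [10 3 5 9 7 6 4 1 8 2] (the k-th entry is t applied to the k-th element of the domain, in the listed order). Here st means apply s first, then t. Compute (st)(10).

s(10) = 4, then t(4) = 9; composing gives (st)(10) = 9.

9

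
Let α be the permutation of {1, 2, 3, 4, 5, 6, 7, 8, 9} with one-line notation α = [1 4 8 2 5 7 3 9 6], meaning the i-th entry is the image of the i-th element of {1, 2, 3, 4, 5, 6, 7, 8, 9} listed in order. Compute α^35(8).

8

Tracing 8 → 9 → … returns to 8 after 5 steps, so 8 lies in a 5-cycle (3, 8, 9, 6, 7).
Since the cycle has length 5, α^35 acts on it the same as α^0 (35 mod 5 = 0).
So α^35(8) = 8.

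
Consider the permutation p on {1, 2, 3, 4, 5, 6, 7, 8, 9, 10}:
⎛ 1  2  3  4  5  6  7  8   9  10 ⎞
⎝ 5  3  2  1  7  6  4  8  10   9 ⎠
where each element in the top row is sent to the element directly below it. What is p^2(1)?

7

Tracing 1 → 5 → … returns to 1 after 4 steps, so 1 lies in a 4-cycle (1, 5, 7, 4).
Advancing 2 steps from 1: 1 → 5 → 7.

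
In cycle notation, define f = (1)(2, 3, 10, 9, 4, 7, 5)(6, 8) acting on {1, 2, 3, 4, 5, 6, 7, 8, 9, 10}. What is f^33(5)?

4

5 lies in the 7-cycle (2, 3, 10, 9, 4, 7, 5).
Powers repeat with period 7 on this cycle, and 33 mod 7 = 5, so f^33(5) = f^5(5).
Advancing 5 steps from 5: 5 → 2 → 3 → 10 → 9 → 4.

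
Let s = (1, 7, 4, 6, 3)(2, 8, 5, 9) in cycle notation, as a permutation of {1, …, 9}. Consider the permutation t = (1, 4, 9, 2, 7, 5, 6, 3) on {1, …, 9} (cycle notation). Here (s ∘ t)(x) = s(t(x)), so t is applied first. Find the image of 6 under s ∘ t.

1

(s ∘ t)(6) = s(t(6)). t(6) = 3, then s(3) = 1. So (s ∘ t)(6) = 1.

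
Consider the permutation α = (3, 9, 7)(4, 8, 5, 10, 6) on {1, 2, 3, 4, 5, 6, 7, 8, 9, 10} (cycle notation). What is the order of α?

The cycle type of α is (5, 3, 1, 1).
The order is lcm(5, 3) = 15.

15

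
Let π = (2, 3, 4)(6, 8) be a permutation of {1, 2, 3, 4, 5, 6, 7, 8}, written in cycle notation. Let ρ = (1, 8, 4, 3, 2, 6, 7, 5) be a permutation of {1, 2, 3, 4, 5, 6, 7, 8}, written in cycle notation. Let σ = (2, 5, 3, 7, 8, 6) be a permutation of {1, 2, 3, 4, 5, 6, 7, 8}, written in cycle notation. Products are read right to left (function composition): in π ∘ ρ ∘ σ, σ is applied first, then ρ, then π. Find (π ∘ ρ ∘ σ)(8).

7

Chase 8: σ(8) = 6; ρ(6) = 7; π(7) = 7. Hence (π ∘ ρ ∘ σ)(8) = 7.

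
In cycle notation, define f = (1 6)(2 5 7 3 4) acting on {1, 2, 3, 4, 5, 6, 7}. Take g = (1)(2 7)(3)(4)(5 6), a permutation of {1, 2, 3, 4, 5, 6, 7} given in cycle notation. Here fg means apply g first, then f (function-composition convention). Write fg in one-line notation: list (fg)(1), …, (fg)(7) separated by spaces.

6 3 4 2 1 7 5

(fg)(x) = f(g(x)). Computing each image: f(g(1)) = f(1) = 6, f(g(2)) = f(7) = 3, f(g(3)) = f(3) = 4, f(g(4)) = f(4) = 2, f(g(5)) = f(6) = 1, f(g(6)) = f(5) = 7, f(g(7)) = f(2) = 5.
Hence fg = [6 3 4 2 1 7 5].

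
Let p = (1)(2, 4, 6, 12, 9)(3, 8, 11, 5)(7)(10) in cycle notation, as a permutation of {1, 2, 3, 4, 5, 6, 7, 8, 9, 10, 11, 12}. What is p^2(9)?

9 lies in the 5-cycle (2, 4, 6, 12, 9).
Advancing 2 steps from 9: 9 → 2 → 4.

4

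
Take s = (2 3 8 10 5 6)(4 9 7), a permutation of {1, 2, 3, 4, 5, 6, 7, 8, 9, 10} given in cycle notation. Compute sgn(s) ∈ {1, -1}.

-1

The cycle lengths are 6, 3, 1.
A cycle of length ℓ contributes ℓ−1 transpositions, so s is a product of 5 + 2 = 7 transpositions — odd.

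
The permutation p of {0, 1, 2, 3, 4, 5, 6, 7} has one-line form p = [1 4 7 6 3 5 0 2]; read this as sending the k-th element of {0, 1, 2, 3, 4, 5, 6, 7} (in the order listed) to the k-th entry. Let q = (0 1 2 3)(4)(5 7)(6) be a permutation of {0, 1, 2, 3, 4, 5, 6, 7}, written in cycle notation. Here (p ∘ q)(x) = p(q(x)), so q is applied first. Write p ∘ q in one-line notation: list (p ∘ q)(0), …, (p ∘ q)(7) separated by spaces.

Chase each element through q then p: 0 → 1 → 4; 1 → 2 → 7; 2 → 3 → 6; 3 → 0 → 1; 4 → 4 → 3; 5 → 7 → 2; 6 → 6 → 0; 7 → 5 → 5.
So p ∘ q in one-line form is 4 7 6 1 3 2 0 5.

4 7 6 1 3 2 0 5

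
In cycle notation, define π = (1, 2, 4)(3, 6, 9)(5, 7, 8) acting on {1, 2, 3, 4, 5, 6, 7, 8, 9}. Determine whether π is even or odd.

The cycle lengths are 3, 3, 3.
A cycle is odd iff its length is even; π has 0 even-length cycles, so sgn(π) = (−1)^0 and π is even.

even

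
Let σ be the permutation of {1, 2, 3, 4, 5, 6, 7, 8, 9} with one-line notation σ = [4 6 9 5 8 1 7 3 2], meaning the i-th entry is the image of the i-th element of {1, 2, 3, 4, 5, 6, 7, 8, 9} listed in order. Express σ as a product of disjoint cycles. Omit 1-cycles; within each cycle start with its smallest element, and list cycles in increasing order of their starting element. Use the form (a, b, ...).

(1, 4, 5, 8, 3, 9, 2, 6)

Iterating σ from 1 gives 1 → 4 → 5 → 8 → 3 → 9 → 2 → 6 → 1; that is the 8-cycle (1, 4, 5, 8, 3, 9, 2, 6).
Continuing from each remaining unvisited element yields (1, 4, 5, 8, 3, 9, 2, 6).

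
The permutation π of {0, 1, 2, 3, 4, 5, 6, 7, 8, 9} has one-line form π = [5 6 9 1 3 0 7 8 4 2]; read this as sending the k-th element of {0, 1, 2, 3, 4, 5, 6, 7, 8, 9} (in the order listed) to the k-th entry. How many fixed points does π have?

No element satisfies π(x) = x, so there are 0 fixed points.

0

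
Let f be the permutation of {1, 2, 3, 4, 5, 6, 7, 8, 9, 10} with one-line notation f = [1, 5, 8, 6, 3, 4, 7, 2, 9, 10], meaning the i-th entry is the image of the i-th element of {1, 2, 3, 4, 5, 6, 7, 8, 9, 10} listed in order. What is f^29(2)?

Tracing 2 → 5 → … returns to 2 after 4 steps, so 2 lies in a 4-cycle (2 5 3 8).
On a 4-cycle, f^4 is the identity, so f^29 = f^1 there (29 ≡ 1 mod 4).
Advancing 1 step from 2: 2 → 5.

5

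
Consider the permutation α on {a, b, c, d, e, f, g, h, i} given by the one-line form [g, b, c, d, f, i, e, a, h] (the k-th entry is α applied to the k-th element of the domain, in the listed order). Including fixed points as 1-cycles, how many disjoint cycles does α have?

4

The cycle decomposition is (a g e f i h)(b)(c)(d), which has 4 cycles (counting 1-cycles).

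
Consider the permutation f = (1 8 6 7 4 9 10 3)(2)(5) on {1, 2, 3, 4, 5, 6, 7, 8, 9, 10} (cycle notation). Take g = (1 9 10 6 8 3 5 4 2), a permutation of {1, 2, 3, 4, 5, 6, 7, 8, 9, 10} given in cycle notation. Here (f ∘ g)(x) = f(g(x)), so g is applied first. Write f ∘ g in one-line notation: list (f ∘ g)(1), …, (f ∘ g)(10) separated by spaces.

10 8 5 2 9 6 4 1 3 7

Chase each element through g then f: 1 → 9 → 10; 2 → 1 → 8; 3 → 5 → 5; 4 → 2 → 2; 5 → 4 → 9; 6 → 8 → 6; 7 → 7 → 4; 8 → 3 → 1; 9 → 10 → 3; 10 → 6 → 7.
So f ∘ g in one-line form is 10 8 5 2 9 6 4 1 3 7.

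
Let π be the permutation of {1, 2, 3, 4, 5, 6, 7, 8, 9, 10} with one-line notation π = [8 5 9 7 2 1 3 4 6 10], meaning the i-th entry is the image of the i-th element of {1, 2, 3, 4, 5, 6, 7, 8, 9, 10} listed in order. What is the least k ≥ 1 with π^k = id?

The disjoint-cycle form of π has cycle lengths 7, 2, 1.
Since disjoint cycles commute, ord(π) = lcm(7, 2) = 14.

14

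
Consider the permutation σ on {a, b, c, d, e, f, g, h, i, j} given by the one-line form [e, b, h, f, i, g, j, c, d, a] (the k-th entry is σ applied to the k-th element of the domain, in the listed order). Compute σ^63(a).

Tracing a → e → … returns to a after 7 steps, so a lies in a 7-cycle (a e i d f g j).
On a 7-cycle, σ^7 is the identity, so σ^63 = σ^0 there (63 ≡ 0 mod 7).
So σ^63(a) = a.

a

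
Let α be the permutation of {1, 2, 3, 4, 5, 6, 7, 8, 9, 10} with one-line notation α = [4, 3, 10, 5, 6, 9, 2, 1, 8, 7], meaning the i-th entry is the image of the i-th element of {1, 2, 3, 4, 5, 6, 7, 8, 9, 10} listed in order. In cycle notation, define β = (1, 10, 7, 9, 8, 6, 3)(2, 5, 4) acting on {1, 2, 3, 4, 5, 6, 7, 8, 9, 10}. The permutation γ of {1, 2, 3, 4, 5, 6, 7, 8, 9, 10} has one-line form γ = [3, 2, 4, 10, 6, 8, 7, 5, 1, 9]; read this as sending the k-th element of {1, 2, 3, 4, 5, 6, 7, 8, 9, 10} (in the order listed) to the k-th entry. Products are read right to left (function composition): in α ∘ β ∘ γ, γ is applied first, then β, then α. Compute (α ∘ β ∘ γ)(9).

7

(α ∘ β ∘ γ)(9) = α(β(γ(9))). γ(9) = 1, then β(1) = 10, then α(10) = 7, so the result is 7.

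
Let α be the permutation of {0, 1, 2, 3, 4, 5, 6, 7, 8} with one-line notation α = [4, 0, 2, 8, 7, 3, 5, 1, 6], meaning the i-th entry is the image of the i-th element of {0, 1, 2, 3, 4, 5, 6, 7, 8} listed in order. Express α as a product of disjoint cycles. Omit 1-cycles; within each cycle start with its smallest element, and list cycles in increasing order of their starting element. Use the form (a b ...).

(0 4 7 1)(3 8 6 5)

Start at 0 and follow images: 0 → 4 → 7 → 1 → 0, giving the cycle (0 4 7 1).
Repeating from the next unused element and collecting all non-trivial cycles gives (0 4 7 1)(3 8 6 5).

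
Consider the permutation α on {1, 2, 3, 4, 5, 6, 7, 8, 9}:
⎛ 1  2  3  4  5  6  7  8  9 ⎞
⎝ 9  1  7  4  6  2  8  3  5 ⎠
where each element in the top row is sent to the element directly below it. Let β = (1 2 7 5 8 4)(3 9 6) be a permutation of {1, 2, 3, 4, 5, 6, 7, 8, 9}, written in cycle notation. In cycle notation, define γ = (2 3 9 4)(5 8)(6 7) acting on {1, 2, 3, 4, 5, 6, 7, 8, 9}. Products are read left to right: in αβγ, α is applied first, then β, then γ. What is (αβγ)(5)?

Apply the permutations in order: α(5) = 6, then β(6) = 3, then γ(3) = 9. So (αβγ)(5) = 9.

9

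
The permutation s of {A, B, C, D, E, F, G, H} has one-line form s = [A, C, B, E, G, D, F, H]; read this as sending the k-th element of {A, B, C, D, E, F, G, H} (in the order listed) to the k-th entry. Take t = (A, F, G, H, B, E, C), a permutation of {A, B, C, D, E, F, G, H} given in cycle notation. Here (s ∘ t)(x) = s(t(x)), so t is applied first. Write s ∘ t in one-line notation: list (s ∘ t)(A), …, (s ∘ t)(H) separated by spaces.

D G A E B F H C

For each element, apply t then s: A → F → D; B → E → G; C → A → A; D → D → E; E → C → B; F → G → F; G → H → H; H → B → C.
Collecting the images, s ∘ t = [D G A E B F H C].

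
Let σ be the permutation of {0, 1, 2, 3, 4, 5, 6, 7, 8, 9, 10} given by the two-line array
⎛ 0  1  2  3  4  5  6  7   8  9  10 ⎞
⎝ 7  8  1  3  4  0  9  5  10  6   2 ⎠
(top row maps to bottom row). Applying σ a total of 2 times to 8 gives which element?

2

Tracing 8 → 10 → … returns to 8 after 4 steps, so 8 lies in a 4-cycle (1 8 10 2).
Advancing 2 steps from 8: 8 → 10 → 2.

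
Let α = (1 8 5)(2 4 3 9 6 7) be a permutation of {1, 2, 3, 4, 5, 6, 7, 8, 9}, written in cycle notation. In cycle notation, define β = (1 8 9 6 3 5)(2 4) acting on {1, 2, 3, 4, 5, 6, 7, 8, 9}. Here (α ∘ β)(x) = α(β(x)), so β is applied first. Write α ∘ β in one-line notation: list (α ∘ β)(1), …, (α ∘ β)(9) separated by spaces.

5 3 1 4 8 9 2 6 7

(α ∘ β)(x) = α(β(x)). Computing each image: α(β(1)) = α(8) = 5, α(β(2)) = α(4) = 3, α(β(3)) = α(5) = 1, α(β(4)) = α(2) = 4, α(β(5)) = α(1) = 8, α(β(6)) = α(3) = 9, α(β(7)) = α(7) = 2, α(β(8)) = α(9) = 6, α(β(9)) = α(6) = 7.
Hence α ∘ β = [5 3 1 4 8 9 2 6 7].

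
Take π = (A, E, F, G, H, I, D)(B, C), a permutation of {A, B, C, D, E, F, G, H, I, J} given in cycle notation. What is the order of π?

14

The disjoint cycles have lengths 7, 2, 1.
Since disjoint cycles commute, ord(π) = lcm(7, 2) = 14.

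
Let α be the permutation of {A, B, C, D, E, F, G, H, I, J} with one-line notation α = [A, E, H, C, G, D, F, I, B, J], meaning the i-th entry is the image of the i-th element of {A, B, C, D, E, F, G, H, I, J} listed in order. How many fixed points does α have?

2

The fixed points (elements with α(x) = x) are {A, J}, so there are 2.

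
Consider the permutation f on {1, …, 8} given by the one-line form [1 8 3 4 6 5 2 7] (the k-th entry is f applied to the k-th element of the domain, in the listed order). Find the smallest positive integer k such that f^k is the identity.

6

The disjoint-cycle form of f has cycle lengths 3, 2, 1, 1, 1.
Since disjoint cycles commute, ord(f) = lcm(3, 2) = 6.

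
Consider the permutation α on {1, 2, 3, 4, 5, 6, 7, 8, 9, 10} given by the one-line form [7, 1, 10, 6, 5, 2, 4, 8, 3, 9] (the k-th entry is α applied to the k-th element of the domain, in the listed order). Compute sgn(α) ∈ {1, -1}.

1

In disjoint-cycle form the cycle lengths are 5, 3, 1, 1.
A cycle of length ℓ contributes ℓ−1 transpositions, so α is a product of 4 + 2 = 6 transpositions — even.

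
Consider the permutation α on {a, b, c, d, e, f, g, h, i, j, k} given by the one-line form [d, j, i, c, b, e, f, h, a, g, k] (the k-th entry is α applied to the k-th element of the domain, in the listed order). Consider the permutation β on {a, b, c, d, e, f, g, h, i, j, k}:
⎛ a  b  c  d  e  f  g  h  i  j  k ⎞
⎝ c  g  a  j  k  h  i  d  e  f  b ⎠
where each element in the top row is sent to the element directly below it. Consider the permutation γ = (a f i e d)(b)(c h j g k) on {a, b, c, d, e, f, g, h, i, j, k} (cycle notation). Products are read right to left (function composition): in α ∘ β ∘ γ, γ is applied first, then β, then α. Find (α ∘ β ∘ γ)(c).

c

Chase c: γ(c) = h; β(h) = d; α(d) = c. Hence (α ∘ β ∘ γ)(c) = c.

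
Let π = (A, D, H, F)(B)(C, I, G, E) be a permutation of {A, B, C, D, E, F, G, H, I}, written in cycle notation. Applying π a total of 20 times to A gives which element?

A

A lies in the 4-cycle (A, D, H, F).
Powers repeat with period 4 on this cycle, and 20 mod 4 = 0, so π^20(A) = π^0(A).
So π^20(A) = A.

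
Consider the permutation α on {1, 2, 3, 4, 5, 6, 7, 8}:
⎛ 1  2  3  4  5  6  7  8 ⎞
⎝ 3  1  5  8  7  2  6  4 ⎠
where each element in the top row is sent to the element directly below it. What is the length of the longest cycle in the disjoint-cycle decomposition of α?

6

Decomposing into disjoint cycles gives (1, 3, 5, 7, 6, 2)(4, 8); the longest has length 6.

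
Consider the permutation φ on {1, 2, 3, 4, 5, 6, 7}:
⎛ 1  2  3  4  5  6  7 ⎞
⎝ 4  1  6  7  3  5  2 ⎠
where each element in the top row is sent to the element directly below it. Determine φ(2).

1

The entry below 2 in the array is 1, so φ(2) = 1.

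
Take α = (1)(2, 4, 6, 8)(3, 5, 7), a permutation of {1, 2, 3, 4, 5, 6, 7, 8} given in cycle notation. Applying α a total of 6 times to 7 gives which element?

7

7 lies in the 3-cycle (3, 5, 7).
Since the cycle has length 3, α^6 acts on it the same as α^0 (6 mod 3 = 0).
So α^6(7) = 7.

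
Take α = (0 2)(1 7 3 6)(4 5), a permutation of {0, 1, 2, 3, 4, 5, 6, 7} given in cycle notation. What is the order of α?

4

The cycle type of α is (4, 2, 2).
The order of α is the least common multiple of its cycle lengths: lcm(4, 2, 2) = 4.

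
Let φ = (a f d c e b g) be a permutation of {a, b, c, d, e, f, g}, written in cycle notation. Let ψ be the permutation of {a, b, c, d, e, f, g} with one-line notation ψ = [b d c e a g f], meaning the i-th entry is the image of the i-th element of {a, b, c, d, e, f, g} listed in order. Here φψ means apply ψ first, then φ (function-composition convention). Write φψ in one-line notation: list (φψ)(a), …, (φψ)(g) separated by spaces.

g c e b f a d

For each element, apply ψ then φ: a → b → g; b → d → c; c → c → e; d → e → b; e → a → f; f → g → a; g → f → d.
So φψ in one-line form is g c e b f a d.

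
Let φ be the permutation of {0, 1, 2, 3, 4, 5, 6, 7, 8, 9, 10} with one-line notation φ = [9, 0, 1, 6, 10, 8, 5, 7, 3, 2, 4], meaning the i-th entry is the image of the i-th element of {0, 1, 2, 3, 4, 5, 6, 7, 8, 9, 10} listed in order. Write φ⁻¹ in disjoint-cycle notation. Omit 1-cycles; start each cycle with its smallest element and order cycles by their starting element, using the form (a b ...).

(0 1 2 9)(3 8 5 6)(4 10)

First write φ in disjoint cycles: (0 9 2 1)(3 6 5 8)(4 10).
The inverse reverses every cycle; in canonical form, φ⁻¹ = (0 1 2 9)(3 8 5 6)(4 10).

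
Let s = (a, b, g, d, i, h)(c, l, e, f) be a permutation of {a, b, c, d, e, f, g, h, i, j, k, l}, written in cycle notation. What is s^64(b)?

b lies in the 6-cycle (a, b, g, d, i, h).
Since the cycle has length 6, s^64 acts on it the same as s^4 (64 mod 6 = 4).
Advancing 4 steps from b: b → g → d → i → h.

h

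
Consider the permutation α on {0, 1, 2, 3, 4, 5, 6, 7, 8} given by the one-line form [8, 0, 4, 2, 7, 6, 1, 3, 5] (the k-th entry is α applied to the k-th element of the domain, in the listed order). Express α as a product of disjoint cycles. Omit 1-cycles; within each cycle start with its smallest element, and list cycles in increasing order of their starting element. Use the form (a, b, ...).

Iterating α from 0 gives 0 → 8 → 5 → 6 → 1 → 0; that is the 5-cycle (0, 8, 5, 6, 1).
Continuing from each remaining unvisited element yields (0, 8, 5, 6, 1)(2, 4, 7, 3).

(0, 8, 5, 6, 1)(2, 4, 7, 3)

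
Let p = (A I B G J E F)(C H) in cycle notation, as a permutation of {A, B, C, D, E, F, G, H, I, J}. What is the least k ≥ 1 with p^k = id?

The disjoint cycles have lengths 7, 2, 1.
Since disjoint cycles commute, ord(p) = lcm(7, 2) = 14.

14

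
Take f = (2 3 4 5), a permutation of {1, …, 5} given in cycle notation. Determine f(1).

1 does not appear in any cycle of f, so it is a fixed point: f(1) = 1.

1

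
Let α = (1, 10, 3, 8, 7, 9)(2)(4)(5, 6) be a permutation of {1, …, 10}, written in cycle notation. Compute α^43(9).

9 lies in the 6-cycle (1, 10, 3, 8, 7, 9).
On a 6-cycle, α^6 is the identity, so α^43 = α^1 there (43 ≡ 1 mod 6).
Advancing 1 step from 9: 9 → 1.

1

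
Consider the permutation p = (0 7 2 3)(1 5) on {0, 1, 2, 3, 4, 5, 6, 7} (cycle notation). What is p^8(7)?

7

7 lies in the 4-cycle (0 7 2 3).
Powers repeat with period 4 on this cycle, and 8 mod 4 = 0, so p^8(7) = p^0(7).
So p^8(7) = 7.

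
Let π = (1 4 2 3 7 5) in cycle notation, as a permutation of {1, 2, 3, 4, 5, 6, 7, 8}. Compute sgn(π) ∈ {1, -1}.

-1

The cycle lengths are 6, 1, 1.
A cycle of length ℓ contributes ℓ−1 transpositions, so π is a product of 5 transpositions — odd.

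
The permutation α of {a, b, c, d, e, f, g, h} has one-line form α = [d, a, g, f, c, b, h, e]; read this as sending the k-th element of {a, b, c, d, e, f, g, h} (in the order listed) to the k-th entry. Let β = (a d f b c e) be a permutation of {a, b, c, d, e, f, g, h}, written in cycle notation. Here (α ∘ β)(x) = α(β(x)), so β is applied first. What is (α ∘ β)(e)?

β(e) = a, then α(a) = d; composing gives (α ∘ β)(e) = d.

d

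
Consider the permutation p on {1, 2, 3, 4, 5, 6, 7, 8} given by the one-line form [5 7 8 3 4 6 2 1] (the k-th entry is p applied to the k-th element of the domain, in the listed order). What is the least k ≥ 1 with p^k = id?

10

Decomposing into disjoint cycles gives cycle lengths 5, 2, 1.
Since disjoint cycles commute, ord(p) = lcm(5, 2) = 10.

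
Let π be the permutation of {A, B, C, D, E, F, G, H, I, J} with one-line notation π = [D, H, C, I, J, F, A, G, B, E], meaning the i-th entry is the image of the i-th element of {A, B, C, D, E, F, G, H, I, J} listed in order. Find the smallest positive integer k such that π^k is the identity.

6

The disjoint-cycle form of π has cycle lengths 6, 2, 1, 1.
Since disjoint cycles commute, ord(π) = lcm(6, 2) = 6.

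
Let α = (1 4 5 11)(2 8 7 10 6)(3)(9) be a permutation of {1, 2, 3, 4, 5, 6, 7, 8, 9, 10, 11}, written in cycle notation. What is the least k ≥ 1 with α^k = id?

The disjoint cycles have lengths 5, 4, 1, 1.
Since disjoint cycles commute, ord(α) = lcm(5, 4) = 20.

20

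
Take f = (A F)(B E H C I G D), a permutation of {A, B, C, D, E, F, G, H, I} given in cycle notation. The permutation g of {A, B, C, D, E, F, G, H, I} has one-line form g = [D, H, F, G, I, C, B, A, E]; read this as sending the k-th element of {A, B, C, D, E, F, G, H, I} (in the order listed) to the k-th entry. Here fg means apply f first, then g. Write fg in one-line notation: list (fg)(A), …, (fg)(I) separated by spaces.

For each element, apply f then g: A → F → C; B → E → I; C → I → E; D → B → H; E → H → A; F → A → D; G → D → G; H → C → F; I → G → B.
Collecting the images, fg = [C I E H A D G F B].

C I E H A D G F B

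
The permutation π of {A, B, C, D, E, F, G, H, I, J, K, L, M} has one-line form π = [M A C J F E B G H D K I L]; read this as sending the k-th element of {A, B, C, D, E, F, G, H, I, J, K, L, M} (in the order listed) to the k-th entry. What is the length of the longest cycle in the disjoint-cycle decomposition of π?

7

Decomposing into disjoint cycles gives (A M L I H G B)(D J)(E F); the longest has length 7.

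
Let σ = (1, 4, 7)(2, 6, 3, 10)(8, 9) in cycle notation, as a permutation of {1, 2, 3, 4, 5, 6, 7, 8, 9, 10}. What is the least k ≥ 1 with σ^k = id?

12

The disjoint cycles have lengths 4, 3, 2, 1.
The order of σ is the least common multiple of its cycle lengths: lcm(4, 3, 2) = 12.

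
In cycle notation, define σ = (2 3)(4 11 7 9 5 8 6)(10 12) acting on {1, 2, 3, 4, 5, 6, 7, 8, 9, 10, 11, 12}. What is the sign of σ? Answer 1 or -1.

The cycle lengths are 7, 2, 2, 1.
A cycle of length ℓ contributes ℓ−1 transpositions, so σ is a product of 6 + 1 + 1 = 8 transpositions — even.

1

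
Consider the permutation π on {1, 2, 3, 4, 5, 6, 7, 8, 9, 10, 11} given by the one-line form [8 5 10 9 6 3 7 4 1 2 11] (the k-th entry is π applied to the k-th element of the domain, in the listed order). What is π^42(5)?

3

Tracing 5 → 6 → … returns to 5 after 5 steps, so 5 lies in a 5-cycle (2 5 6 3 10).
Powers repeat with period 5 on this cycle, and 42 mod 5 = 2, so π^42(5) = π^2(5).
Stepping 2 places around the cycle: 5 → 6 → 3.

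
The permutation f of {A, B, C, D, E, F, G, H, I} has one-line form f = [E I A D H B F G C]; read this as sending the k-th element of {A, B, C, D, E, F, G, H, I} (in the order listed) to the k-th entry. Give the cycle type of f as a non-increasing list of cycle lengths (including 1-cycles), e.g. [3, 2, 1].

[8, 1]

The disjoint cycles are (A E H G F B I C)(D), with lengths 8, 1 in non-increasing order.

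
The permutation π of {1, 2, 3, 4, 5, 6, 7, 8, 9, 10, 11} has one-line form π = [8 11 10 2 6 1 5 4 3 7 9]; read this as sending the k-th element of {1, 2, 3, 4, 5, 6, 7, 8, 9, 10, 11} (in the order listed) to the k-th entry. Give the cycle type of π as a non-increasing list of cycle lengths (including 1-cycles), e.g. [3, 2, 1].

The disjoint cycles are (1 8 4 2 11 9 3 10 7 5 6), with lengths 11 in non-increasing order.

[11]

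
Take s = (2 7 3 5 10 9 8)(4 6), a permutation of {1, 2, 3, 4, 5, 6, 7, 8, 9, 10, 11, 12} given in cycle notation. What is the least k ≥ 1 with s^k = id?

The cycle type of s is (7, 2, 1, 1, 1).
Since disjoint cycles commute, ord(s) = lcm(7, 2) = 14.

14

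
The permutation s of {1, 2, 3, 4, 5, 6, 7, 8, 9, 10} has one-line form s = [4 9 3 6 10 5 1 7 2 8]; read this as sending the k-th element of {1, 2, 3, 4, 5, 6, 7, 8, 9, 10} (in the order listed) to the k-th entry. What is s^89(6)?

1

Tracing 6 → 5 → … returns to 6 after 7 steps, so 6 lies in a 7-cycle (1, 4, 6, 5, 10, 8, 7).
Since the cycle has length 7, s^89 acts on it the same as s^5 (89 mod 7 = 5).
Advancing 5 steps from 6: 6 → 5 → 10 → 8 → 7 → 1.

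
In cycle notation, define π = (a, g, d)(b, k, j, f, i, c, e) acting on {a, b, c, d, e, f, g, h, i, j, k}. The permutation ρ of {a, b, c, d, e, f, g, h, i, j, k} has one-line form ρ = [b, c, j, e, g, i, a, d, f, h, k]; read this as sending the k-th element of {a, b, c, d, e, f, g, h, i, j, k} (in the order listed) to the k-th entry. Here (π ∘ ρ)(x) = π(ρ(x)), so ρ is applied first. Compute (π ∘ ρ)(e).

d

ρ(e) = g, then π(g) = d; composing gives (π ∘ ρ)(e) = d.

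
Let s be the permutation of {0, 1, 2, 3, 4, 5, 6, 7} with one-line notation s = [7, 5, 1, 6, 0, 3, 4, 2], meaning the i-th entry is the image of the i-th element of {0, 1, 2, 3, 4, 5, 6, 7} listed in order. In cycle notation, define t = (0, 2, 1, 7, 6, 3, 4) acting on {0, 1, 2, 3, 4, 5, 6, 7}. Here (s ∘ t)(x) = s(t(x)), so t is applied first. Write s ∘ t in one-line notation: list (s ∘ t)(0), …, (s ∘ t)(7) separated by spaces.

1 2 5 0 7 3 6 4

(s ∘ t)(x) = s(t(x)). Computing each image: s(t(0)) = s(2) = 1, s(t(1)) = s(7) = 2, s(t(2)) = s(1) = 5, s(t(3)) = s(4) = 0, s(t(4)) = s(0) = 7, s(t(5)) = s(5) = 3, s(t(6)) = s(3) = 6, s(t(7)) = s(6) = 4.
Hence s ∘ t = [1 2 5 0 7 3 6 4].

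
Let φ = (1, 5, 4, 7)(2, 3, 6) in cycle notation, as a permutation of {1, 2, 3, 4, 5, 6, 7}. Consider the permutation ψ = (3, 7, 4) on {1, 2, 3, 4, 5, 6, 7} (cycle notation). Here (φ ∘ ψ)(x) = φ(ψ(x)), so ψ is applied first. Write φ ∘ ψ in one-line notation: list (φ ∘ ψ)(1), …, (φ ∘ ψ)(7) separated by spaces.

(φ ∘ ψ)(x) = φ(ψ(x)). Computing each image: φ(ψ(1)) = φ(1) = 5, φ(ψ(2)) = φ(2) = 3, φ(ψ(3)) = φ(7) = 1, φ(ψ(4)) = φ(3) = 6, φ(ψ(5)) = φ(5) = 4, φ(ψ(6)) = φ(6) = 2, φ(ψ(7)) = φ(4) = 7.
Hence φ ∘ ψ = [5 3 1 6 4 2 7].

5 3 1 6 4 2 7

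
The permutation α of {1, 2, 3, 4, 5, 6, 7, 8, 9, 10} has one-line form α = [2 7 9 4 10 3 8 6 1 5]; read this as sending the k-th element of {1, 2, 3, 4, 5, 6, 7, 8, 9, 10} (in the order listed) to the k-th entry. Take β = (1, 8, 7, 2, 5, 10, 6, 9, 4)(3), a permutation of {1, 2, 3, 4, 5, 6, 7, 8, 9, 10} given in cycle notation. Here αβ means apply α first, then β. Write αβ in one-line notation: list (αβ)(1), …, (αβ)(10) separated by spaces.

(αβ)(x) = β(α(x)). Computing each image: β(α(1)) = β(2) = 5, β(α(2)) = β(7) = 2, β(α(3)) = β(9) = 4, β(α(4)) = β(4) = 1, β(α(5)) = β(10) = 6, β(α(6)) = β(3) = 3, β(α(7)) = β(8) = 7, β(α(8)) = β(6) = 9, β(α(9)) = β(1) = 8, β(α(10)) = β(5) = 10.
Hence αβ = [5 2 4 1 6 3 7 9 8 10].

5 2 4 1 6 3 7 9 8 10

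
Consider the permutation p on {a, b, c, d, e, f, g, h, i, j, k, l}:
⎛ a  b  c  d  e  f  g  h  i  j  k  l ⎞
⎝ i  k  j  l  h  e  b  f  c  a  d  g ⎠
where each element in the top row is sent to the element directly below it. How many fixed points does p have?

No element satisfies p(x) = x, so there are 0 fixed points.

0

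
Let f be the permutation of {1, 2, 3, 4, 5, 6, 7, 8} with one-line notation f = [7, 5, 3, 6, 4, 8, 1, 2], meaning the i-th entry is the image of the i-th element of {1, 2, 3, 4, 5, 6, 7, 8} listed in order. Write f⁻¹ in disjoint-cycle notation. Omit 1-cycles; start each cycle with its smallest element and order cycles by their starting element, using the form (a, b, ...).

The cycle decomposition of f is (1, 7)(2, 5, 4, 6, 8).
Reversing each cycle (and rotating so the smallest element leads) gives f⁻¹ = (1, 7)(2, 8, 6, 4, 5).

(1, 7)(2, 8, 6, 4, 5)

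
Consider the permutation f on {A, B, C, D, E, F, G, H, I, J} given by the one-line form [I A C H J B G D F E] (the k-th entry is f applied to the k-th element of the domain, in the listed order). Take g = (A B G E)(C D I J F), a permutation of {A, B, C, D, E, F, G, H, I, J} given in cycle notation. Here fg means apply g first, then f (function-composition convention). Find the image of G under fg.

J

(fg)(G) = f(g(G)). g(G) = E, then f(E) = J. So (fg)(G) = J.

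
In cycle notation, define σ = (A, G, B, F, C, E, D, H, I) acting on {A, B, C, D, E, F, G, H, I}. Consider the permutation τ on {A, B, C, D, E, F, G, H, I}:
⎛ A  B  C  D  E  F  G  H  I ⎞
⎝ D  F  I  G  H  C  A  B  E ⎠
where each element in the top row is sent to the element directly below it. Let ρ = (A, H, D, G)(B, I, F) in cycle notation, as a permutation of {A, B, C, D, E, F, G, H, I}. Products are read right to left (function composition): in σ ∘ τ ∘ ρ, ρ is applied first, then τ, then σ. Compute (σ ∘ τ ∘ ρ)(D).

Apply the permutations in order: ρ(D) = G, then τ(G) = A, then σ(A) = G. So (σ ∘ τ ∘ ρ)(D) = G.

G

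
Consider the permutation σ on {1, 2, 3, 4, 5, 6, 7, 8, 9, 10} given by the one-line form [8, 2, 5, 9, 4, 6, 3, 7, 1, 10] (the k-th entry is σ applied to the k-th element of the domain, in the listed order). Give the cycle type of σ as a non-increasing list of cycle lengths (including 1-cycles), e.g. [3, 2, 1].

The disjoint cycles are (1, 8, 7, 3, 5, 4, 9)(2)(6)(10), with lengths 7, 1, 1, 1 in non-increasing order.

[7, 1, 1, 1]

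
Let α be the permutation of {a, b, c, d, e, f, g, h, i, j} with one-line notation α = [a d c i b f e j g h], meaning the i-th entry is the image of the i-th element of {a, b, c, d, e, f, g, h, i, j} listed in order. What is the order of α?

Writing α as disjoint cycles, the cycle lengths are 5, 2, 1, 1, 1.
The order of α is the least common multiple of its cycle lengths: lcm(5, 2) = 10.

10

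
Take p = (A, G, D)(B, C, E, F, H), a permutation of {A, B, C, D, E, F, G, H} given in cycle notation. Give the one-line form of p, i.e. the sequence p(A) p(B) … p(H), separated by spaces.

G C E A F H D B

Each element maps to the next entry in its cycle (wrapping to the front): A→G, B→C, C→E, D→A, E→F, F→H, G→D, H→B.
So the one-line form is G C E A F H D B.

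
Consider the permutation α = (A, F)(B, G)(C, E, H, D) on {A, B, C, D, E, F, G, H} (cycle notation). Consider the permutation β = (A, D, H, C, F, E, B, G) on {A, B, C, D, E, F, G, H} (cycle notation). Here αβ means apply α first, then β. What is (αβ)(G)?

G

α(G) = B, then β(B) = G; composing gives (αβ)(G) = G.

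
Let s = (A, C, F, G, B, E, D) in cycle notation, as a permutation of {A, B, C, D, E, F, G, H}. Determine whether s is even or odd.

The cycle lengths are 7, 1.
A cycle of length ℓ contributes ℓ−1 transpositions, so s is a product of 6 transpositions — even.

even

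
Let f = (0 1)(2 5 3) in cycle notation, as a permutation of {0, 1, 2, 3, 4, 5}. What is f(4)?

4

4 does not appear in any cycle of f, so it is a fixed point: f(4) = 4.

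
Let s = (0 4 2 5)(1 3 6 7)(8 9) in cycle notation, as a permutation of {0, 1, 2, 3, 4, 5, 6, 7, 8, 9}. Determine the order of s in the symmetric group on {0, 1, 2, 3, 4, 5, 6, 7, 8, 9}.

The cycle type of s is (4, 4, 2).
Since disjoint cycles commute, ord(s) = lcm(4, 4, 2) = 4.

4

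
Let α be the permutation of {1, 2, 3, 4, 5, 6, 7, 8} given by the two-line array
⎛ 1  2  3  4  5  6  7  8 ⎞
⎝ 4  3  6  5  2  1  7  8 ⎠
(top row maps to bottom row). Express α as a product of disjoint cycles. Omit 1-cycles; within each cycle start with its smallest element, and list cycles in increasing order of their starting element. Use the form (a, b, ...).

(1, 4, 5, 2, 3, 6)

From 1: 1 → 4 → 5 → 2 → 3 → 6 → 1, closing the cycle (1, 4, 5, 2, 3, 6).
Continuing from each remaining unvisited element yields (1, 4, 5, 2, 3, 6).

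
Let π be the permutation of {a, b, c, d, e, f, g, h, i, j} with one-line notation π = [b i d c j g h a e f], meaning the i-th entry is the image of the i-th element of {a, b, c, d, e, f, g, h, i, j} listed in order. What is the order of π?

Decomposing into disjoint cycles gives cycle lengths 8, 2.
The order is lcm(8, 2) = 8.

8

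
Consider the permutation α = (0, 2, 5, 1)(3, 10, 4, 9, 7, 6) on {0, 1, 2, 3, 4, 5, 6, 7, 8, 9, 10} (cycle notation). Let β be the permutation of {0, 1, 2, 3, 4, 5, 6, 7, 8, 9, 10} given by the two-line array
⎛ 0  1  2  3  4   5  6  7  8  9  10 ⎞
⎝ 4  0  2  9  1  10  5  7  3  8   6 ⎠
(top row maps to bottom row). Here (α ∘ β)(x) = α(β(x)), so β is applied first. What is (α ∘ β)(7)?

6

(α ∘ β)(7) = α(β(7)). β(7) = 7, then α(7) = 6. So (α ∘ β)(7) = 6.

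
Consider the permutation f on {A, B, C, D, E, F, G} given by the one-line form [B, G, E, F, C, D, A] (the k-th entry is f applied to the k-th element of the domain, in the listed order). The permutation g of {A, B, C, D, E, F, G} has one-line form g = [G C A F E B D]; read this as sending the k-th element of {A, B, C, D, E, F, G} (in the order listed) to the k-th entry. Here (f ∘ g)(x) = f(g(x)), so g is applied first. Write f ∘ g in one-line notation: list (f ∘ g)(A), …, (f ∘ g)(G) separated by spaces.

(f ∘ g)(x) = f(g(x)). Computing each image: f(g(A)) = f(G) = A, f(g(B)) = f(C) = E, f(g(C)) = f(A) = B, f(g(D)) = f(F) = D, f(g(E)) = f(E) = C, f(g(F)) = f(B) = G, f(g(G)) = f(D) = F.
Hence f ∘ g = [A E B D C G F].

A E B D C G F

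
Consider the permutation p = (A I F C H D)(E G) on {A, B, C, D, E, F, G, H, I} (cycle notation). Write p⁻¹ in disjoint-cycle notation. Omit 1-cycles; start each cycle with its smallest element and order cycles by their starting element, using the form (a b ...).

If p sends a → b within a cycle, p⁻¹ sends b → a; equivalently, reverse each cycle.
After reversing and putting each cycle's least element first, p⁻¹ = (A D H C F I)(E G).

(A D H C F I)(E G)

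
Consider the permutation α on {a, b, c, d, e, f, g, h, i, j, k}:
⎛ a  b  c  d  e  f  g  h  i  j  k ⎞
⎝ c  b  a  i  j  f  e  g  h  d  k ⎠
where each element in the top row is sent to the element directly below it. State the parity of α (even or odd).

In disjoint-cycle form the cycle lengths are 6, 2, 1, 1, 1.
A cycle of length ℓ contributes ℓ−1 transpositions, so α is a product of 5 + 1 = 6 transpositions — even.

even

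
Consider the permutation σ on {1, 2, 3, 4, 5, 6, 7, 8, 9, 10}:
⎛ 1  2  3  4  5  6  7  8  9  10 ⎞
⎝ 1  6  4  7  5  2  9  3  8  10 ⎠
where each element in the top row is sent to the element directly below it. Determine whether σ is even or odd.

odd

In disjoint-cycle form the cycle lengths are 5, 2, 1, 1, 1.
A cycle is odd iff its length is even; σ has 1 even-length cycle, so sgn(σ) = (−1)^1 and σ is odd.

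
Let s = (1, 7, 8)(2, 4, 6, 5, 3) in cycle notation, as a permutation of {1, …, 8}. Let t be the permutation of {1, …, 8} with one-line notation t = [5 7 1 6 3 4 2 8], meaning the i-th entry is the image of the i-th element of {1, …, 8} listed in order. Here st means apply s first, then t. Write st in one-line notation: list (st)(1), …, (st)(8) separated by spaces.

(st)(x) = t(s(x)). Computing each image: t(s(1)) = t(7) = 2, t(s(2)) = t(4) = 6, t(s(3)) = t(2) = 7, t(s(4)) = t(6) = 4, t(s(5)) = t(3) = 1, t(s(6)) = t(5) = 3, t(s(7)) = t(8) = 8, t(s(8)) = t(1) = 5.
Hence st = [2 6 7 4 1 3 8 5].

2 6 7 4 1 3 8 5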